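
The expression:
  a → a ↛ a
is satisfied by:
  {a: False}


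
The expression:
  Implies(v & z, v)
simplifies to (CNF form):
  True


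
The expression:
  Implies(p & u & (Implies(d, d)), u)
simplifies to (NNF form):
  True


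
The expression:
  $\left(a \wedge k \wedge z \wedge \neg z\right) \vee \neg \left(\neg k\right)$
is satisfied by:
  {k: True}


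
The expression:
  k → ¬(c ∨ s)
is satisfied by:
  {c: False, k: False, s: False}
  {s: True, c: False, k: False}
  {c: True, s: False, k: False}
  {s: True, c: True, k: False}
  {k: True, s: False, c: False}


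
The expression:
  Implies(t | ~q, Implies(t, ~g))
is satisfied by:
  {g: False, t: False}
  {t: True, g: False}
  {g: True, t: False}


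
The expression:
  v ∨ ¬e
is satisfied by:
  {v: True, e: False}
  {e: False, v: False}
  {e: True, v: True}


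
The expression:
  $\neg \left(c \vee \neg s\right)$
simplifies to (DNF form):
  $s \wedge \neg c$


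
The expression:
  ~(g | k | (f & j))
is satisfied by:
  {j: False, f: False, g: False, k: False}
  {f: True, k: False, j: False, g: False}
  {j: True, k: False, f: False, g: False}


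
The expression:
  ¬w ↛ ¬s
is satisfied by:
  {s: True, w: False}


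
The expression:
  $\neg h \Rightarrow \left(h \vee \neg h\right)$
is always true.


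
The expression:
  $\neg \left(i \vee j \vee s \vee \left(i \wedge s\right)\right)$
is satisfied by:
  {i: False, j: False, s: False}


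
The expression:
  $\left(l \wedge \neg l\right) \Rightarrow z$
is always true.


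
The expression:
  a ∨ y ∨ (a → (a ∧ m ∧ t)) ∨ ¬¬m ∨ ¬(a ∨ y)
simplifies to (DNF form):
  True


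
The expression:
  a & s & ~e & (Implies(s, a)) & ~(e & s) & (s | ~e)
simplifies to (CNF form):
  a & s & ~e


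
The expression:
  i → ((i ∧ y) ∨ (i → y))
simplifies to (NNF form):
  y ∨ ¬i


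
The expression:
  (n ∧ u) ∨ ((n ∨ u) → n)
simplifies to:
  n ∨ ¬u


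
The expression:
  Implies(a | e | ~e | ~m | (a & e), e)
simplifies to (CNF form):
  e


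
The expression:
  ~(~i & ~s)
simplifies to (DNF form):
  i | s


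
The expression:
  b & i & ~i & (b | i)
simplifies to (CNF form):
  False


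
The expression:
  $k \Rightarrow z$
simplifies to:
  $z \vee \neg k$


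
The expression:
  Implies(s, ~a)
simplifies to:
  ~a | ~s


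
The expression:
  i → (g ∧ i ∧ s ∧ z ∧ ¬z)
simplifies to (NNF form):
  ¬i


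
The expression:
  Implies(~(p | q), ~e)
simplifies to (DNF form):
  p | q | ~e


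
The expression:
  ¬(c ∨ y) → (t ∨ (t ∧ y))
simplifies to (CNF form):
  c ∨ t ∨ y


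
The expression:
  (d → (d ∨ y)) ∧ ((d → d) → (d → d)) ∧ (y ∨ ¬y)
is always true.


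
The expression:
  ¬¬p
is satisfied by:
  {p: True}


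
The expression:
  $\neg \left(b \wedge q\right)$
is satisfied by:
  {q: False, b: False}
  {b: True, q: False}
  {q: True, b: False}


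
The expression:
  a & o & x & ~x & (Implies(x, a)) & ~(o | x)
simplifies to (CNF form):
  False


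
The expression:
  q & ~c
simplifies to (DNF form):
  q & ~c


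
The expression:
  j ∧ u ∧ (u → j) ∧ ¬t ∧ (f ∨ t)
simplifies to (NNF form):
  f ∧ j ∧ u ∧ ¬t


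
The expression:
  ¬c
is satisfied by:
  {c: False}


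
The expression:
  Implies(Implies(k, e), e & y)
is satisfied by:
  {y: True, k: True, e: False}
  {k: True, e: False, y: False}
  {y: True, k: True, e: True}
  {y: True, e: True, k: False}


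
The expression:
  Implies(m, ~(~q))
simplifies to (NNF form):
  q | ~m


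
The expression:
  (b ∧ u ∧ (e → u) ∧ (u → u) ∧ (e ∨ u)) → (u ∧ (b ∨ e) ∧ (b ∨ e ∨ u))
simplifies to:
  True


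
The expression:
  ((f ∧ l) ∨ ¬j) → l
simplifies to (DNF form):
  j ∨ l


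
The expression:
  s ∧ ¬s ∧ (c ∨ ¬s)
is never true.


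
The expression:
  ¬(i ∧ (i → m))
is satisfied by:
  {m: False, i: False}
  {i: True, m: False}
  {m: True, i: False}


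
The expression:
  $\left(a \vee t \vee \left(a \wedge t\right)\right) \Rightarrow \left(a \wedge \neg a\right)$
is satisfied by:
  {t: False, a: False}


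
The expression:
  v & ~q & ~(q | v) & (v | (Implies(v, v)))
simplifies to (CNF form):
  False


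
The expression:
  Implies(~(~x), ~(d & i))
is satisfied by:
  {d: False, x: False, i: False}
  {i: True, d: False, x: False}
  {x: True, d: False, i: False}
  {i: True, x: True, d: False}
  {d: True, i: False, x: False}
  {i: True, d: True, x: False}
  {x: True, d: True, i: False}


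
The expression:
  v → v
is always true.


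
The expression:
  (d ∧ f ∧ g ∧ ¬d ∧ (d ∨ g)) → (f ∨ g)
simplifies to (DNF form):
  True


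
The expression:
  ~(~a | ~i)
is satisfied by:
  {a: True, i: True}


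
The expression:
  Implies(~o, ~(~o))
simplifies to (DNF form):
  o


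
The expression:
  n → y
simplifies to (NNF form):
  y ∨ ¬n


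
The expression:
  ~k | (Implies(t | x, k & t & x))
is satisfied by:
  {k: False, t: False, x: False}
  {x: True, k: False, t: False}
  {t: True, k: False, x: False}
  {x: True, t: True, k: False}
  {k: True, x: False, t: False}
  {x: True, t: True, k: True}


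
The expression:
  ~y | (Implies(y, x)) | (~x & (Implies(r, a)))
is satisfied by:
  {a: True, x: True, y: False, r: False}
  {a: True, y: False, x: False, r: False}
  {x: True, a: False, y: False, r: False}
  {a: False, y: False, x: False, r: False}
  {r: True, a: True, x: True, y: False}
  {r: True, a: True, y: False, x: False}
  {r: True, x: True, a: False, y: False}
  {r: True, a: False, y: False, x: False}
  {a: True, y: True, x: True, r: False}
  {a: True, y: True, r: False, x: False}
  {y: True, x: True, r: False, a: False}
  {y: True, r: False, x: False, a: False}
  {a: True, y: True, r: True, x: True}
  {a: True, y: True, r: True, x: False}
  {y: True, r: True, x: True, a: False}


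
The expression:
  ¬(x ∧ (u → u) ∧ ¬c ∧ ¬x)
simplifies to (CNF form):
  True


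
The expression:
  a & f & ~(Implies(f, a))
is never true.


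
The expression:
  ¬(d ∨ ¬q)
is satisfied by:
  {q: True, d: False}


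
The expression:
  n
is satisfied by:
  {n: True}


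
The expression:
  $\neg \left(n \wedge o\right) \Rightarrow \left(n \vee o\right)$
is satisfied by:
  {n: True, o: True}
  {n: True, o: False}
  {o: True, n: False}


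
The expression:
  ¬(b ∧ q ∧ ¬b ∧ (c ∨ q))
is always true.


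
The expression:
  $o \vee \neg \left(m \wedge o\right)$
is always true.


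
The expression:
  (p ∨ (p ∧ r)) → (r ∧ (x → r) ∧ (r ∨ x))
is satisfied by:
  {r: True, p: False}
  {p: False, r: False}
  {p: True, r: True}


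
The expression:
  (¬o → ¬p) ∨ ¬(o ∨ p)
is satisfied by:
  {o: True, p: False}
  {p: False, o: False}
  {p: True, o: True}


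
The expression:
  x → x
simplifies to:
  True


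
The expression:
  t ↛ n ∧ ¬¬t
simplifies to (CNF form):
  t ∧ ¬n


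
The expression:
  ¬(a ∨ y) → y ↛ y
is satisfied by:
  {a: True, y: True}
  {a: True, y: False}
  {y: True, a: False}


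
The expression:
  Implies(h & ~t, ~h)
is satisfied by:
  {t: True, h: False}
  {h: False, t: False}
  {h: True, t: True}


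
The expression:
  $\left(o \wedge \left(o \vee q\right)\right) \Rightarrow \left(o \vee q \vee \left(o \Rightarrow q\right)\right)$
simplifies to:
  $\text{True}$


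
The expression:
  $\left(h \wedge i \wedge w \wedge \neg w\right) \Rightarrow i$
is always true.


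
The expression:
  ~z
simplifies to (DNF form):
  ~z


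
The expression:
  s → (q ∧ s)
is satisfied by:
  {q: True, s: False}
  {s: False, q: False}
  {s: True, q: True}


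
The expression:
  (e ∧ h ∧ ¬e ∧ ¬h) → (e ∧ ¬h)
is always true.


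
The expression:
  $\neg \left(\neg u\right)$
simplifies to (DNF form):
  $u$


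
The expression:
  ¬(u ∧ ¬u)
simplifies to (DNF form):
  True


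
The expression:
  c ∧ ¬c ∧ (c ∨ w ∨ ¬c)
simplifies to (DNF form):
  False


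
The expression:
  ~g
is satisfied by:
  {g: False}


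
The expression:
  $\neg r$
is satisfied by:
  {r: False}


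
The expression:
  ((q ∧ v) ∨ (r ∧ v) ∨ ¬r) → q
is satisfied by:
  {q: True, r: True, v: False}
  {q: True, r: False, v: False}
  {q: True, v: True, r: True}
  {q: True, v: True, r: False}
  {r: True, v: False, q: False}


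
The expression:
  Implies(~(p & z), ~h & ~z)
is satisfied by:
  {p: True, h: False, z: False}
  {h: False, z: False, p: False}
  {z: True, p: True, h: False}
  {z: True, h: True, p: True}


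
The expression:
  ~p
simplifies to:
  ~p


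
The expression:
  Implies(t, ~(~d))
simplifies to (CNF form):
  d | ~t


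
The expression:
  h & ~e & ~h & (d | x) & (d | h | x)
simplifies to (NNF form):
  False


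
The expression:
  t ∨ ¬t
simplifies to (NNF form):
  True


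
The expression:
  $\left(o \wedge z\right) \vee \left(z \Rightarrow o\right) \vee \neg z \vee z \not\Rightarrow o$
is always true.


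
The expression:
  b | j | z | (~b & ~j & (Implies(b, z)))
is always true.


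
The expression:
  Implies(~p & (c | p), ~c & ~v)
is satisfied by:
  {p: True, c: False}
  {c: False, p: False}
  {c: True, p: True}


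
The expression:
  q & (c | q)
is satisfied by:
  {q: True}


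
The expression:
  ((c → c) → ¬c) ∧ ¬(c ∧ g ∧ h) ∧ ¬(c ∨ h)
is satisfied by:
  {h: False, c: False}


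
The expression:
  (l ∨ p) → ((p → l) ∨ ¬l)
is always true.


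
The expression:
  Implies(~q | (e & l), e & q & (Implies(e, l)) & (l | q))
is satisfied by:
  {q: True}


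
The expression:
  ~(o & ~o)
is always true.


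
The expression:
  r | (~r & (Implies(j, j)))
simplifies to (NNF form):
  True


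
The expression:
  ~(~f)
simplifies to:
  f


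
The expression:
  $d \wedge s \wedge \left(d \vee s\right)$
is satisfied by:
  {s: True, d: True}


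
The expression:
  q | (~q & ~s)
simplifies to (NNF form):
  q | ~s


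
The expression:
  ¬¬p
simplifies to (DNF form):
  p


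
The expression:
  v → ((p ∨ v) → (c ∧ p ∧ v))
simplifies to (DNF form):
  (c ∧ p) ∨ ¬v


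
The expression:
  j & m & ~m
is never true.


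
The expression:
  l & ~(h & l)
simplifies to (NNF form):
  l & ~h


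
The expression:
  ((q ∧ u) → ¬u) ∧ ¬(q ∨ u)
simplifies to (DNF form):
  ¬q ∧ ¬u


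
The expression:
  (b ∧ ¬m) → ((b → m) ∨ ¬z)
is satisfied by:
  {m: True, z: False, b: False}
  {m: False, z: False, b: False}
  {b: True, m: True, z: False}
  {b: True, m: False, z: False}
  {z: True, m: True, b: False}
  {z: True, m: False, b: False}
  {z: True, b: True, m: True}


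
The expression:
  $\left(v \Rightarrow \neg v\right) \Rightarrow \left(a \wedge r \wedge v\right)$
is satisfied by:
  {v: True}


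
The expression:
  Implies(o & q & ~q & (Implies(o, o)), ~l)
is always true.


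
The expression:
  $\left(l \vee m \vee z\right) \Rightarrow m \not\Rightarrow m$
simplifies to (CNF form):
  $\neg l \wedge \neg m \wedge \neg z$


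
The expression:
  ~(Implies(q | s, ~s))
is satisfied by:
  {s: True}


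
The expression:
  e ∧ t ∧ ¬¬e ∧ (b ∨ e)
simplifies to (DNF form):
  e ∧ t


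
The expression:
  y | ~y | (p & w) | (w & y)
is always true.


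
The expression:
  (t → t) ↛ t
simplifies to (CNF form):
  ¬t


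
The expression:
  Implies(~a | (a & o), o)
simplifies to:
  a | o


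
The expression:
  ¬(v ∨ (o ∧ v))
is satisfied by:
  {v: False}


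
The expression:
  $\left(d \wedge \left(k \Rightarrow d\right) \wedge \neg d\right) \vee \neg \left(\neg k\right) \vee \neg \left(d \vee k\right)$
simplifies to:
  $k \vee \neg d$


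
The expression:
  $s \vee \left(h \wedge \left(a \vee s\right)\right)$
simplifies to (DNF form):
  $s \vee \left(a \wedge h\right)$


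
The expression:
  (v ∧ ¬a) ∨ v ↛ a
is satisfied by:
  {v: True, a: False}


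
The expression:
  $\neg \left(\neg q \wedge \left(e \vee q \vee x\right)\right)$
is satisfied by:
  {q: True, e: False, x: False}
  {x: True, q: True, e: False}
  {q: True, e: True, x: False}
  {x: True, q: True, e: True}
  {x: False, e: False, q: False}


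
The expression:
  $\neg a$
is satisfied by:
  {a: False}


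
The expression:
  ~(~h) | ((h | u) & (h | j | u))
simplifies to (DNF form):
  h | u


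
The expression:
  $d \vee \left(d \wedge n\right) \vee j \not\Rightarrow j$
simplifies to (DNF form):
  $d$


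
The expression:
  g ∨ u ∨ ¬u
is always true.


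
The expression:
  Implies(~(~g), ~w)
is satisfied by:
  {w: False, g: False}
  {g: True, w: False}
  {w: True, g: False}


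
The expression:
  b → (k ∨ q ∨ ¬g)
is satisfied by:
  {k: True, q: True, g: False, b: False}
  {k: True, g: False, q: False, b: False}
  {q: True, k: False, g: False, b: False}
  {k: False, g: False, q: False, b: False}
  {b: True, k: True, q: True, g: False}
  {b: True, k: True, g: False, q: False}
  {b: True, q: True, k: False, g: False}
  {b: True, k: False, g: False, q: False}
  {k: True, g: True, q: True, b: False}
  {k: True, g: True, b: False, q: False}
  {g: True, q: True, b: False, k: False}
  {g: True, b: False, q: False, k: False}
  {k: True, g: True, b: True, q: True}
  {k: True, g: True, b: True, q: False}
  {g: True, b: True, q: True, k: False}


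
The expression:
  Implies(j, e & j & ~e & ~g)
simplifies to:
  ~j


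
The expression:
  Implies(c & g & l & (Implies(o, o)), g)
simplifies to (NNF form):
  True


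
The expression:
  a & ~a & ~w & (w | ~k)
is never true.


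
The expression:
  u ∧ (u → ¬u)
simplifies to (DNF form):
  False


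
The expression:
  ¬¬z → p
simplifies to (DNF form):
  p ∨ ¬z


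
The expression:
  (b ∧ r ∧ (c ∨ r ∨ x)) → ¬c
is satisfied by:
  {c: False, b: False, r: False}
  {r: True, c: False, b: False}
  {b: True, c: False, r: False}
  {r: True, b: True, c: False}
  {c: True, r: False, b: False}
  {r: True, c: True, b: False}
  {b: True, c: True, r: False}


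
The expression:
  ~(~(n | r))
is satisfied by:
  {r: True, n: True}
  {r: True, n: False}
  {n: True, r: False}


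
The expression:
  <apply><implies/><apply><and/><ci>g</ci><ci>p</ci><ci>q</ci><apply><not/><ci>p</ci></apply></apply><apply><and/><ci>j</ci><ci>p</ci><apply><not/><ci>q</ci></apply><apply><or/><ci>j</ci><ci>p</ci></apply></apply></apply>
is always true.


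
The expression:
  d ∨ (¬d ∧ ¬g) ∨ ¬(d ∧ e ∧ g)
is always true.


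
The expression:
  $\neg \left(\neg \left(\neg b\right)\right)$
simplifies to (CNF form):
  $\neg b$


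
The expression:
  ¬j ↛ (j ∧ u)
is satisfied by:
  {j: False}


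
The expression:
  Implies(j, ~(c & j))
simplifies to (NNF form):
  ~c | ~j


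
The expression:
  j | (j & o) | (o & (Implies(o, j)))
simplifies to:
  j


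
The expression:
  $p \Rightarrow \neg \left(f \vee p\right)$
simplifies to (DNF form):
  $\neg p$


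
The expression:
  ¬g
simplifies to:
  ¬g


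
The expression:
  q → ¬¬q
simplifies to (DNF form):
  True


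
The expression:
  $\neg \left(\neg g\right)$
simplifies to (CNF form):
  $g$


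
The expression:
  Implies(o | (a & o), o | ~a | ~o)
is always true.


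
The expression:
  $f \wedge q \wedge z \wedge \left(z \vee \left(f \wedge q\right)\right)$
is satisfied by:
  {z: True, f: True, q: True}


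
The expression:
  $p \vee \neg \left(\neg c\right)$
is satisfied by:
  {c: True, p: True}
  {c: True, p: False}
  {p: True, c: False}


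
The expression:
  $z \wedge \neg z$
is never true.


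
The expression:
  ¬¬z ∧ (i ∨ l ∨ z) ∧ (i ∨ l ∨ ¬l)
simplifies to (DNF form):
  z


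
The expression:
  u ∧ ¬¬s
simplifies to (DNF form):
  s ∧ u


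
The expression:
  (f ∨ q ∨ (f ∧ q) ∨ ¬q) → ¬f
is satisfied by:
  {f: False}


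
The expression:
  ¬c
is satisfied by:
  {c: False}


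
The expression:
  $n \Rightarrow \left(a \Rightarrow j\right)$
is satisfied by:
  {j: True, n: False, a: False}
  {j: False, n: False, a: False}
  {a: True, j: True, n: False}
  {a: True, j: False, n: False}
  {n: True, j: True, a: False}
  {n: True, j: False, a: False}
  {n: True, a: True, j: True}


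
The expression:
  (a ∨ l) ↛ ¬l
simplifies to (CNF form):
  l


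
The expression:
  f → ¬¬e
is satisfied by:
  {e: True, f: False}
  {f: False, e: False}
  {f: True, e: True}


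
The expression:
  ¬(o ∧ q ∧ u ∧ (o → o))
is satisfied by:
  {u: False, q: False, o: False}
  {o: True, u: False, q: False}
  {q: True, u: False, o: False}
  {o: True, q: True, u: False}
  {u: True, o: False, q: False}
  {o: True, u: True, q: False}
  {q: True, u: True, o: False}


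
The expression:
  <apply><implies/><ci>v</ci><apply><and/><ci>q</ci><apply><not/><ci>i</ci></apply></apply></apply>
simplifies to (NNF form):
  <apply><or/><apply><not/><ci>v</ci></apply><apply><and/><ci>q</ci><apply><not/><ci>i</ci></apply></apply></apply>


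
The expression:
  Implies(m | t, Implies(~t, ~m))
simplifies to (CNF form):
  t | ~m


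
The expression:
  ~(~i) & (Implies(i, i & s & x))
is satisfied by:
  {i: True, s: True, x: True}


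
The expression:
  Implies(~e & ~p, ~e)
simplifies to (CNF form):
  True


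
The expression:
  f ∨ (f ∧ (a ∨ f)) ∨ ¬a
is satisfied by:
  {f: True, a: False}
  {a: False, f: False}
  {a: True, f: True}


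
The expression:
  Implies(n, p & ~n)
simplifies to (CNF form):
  ~n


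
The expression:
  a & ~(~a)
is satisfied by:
  {a: True}


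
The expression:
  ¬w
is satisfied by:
  {w: False}


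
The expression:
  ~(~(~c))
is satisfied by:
  {c: False}


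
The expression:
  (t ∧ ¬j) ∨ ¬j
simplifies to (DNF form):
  ¬j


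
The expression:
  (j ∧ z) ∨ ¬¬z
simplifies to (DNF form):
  z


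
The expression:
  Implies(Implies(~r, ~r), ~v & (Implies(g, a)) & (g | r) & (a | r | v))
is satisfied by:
  {a: True, r: True, g: False, v: False}
  {r: True, a: False, g: False, v: False}
  {a: True, g: True, r: True, v: False}
  {a: True, g: True, r: False, v: False}


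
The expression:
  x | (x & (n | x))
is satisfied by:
  {x: True}


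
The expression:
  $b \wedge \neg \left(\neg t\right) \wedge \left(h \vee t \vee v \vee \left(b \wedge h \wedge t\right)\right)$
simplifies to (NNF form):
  $b \wedge t$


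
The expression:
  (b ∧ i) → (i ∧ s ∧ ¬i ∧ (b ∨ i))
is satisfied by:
  {b: False, i: False}
  {i: True, b: False}
  {b: True, i: False}


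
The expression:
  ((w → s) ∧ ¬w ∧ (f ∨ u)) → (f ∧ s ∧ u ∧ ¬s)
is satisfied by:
  {w: True, f: False, u: False}
  {w: True, u: True, f: False}
  {w: True, f: True, u: False}
  {w: True, u: True, f: True}
  {u: False, f: False, w: False}


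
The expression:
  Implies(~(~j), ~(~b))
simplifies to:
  b | ~j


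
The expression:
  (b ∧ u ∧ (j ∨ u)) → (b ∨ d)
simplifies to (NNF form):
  True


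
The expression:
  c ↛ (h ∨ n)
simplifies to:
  c ∧ ¬h ∧ ¬n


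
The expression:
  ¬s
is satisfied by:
  {s: False}


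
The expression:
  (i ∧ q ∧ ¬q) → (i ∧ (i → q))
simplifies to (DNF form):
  True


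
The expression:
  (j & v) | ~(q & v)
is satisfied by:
  {j: True, v: False, q: False}
  {j: False, v: False, q: False}
  {q: True, j: True, v: False}
  {q: True, j: False, v: False}
  {v: True, j: True, q: False}
  {v: True, j: False, q: False}
  {v: True, q: True, j: True}


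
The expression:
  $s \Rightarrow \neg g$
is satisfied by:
  {s: False, g: False}
  {g: True, s: False}
  {s: True, g: False}


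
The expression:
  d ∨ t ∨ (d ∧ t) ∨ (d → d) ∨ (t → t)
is always true.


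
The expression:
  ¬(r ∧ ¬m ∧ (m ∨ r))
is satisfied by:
  {m: True, r: False}
  {r: False, m: False}
  {r: True, m: True}


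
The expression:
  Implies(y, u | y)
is always true.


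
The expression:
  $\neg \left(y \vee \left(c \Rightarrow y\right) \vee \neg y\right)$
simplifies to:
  $\text{False}$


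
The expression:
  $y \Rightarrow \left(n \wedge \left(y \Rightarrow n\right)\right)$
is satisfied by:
  {n: True, y: False}
  {y: False, n: False}
  {y: True, n: True}


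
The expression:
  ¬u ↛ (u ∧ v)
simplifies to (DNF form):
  ¬u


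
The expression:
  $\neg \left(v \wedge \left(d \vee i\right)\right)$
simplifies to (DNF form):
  $\left(\neg d \wedge \neg i\right) \vee \neg v$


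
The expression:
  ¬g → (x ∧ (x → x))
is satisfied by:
  {x: True, g: True}
  {x: True, g: False}
  {g: True, x: False}


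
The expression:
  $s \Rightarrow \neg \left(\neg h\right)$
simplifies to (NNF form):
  $h \vee \neg s$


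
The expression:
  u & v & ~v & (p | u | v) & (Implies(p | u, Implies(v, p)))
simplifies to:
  False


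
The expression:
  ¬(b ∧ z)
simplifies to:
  ¬b ∨ ¬z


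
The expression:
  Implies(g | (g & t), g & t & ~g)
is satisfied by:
  {g: False}


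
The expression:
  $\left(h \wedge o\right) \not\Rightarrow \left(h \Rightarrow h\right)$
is never true.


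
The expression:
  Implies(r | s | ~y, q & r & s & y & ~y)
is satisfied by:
  {y: True, r: False, s: False}


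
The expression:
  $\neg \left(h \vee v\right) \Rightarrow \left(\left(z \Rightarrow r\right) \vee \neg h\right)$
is always true.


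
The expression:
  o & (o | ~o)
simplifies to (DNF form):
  o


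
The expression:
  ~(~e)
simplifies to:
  e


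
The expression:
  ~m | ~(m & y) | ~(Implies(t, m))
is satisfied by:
  {m: False, y: False}
  {y: True, m: False}
  {m: True, y: False}


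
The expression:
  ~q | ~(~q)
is always true.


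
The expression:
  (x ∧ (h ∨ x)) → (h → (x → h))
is always true.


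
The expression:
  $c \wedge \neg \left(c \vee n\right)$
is never true.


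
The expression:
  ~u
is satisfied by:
  {u: False}


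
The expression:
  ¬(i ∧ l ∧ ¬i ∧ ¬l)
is always true.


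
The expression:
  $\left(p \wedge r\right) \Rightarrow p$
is always true.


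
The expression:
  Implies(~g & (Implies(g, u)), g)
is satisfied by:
  {g: True}


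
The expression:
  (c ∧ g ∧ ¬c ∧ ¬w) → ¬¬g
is always true.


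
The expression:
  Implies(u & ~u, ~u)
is always true.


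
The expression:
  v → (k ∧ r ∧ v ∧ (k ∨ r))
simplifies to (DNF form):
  (k ∧ r) ∨ ¬v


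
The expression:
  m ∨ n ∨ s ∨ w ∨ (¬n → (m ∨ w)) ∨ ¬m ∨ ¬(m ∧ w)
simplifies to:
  True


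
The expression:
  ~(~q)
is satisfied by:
  {q: True}


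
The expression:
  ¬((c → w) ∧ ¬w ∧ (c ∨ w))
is always true.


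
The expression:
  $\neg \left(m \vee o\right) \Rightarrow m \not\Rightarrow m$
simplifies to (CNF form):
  $m \vee o$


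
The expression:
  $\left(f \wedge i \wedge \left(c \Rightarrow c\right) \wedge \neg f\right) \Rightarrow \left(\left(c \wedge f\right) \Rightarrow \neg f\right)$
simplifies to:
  $\text{True}$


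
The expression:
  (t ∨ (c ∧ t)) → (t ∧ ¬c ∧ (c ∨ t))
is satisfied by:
  {c: False, t: False}
  {t: True, c: False}
  {c: True, t: False}


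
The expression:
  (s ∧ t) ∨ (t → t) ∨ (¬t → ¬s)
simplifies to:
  True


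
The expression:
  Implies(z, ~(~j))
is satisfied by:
  {j: True, z: False}
  {z: False, j: False}
  {z: True, j: True}


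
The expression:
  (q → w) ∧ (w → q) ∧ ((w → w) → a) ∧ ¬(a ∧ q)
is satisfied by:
  {a: True, q: False, w: False}


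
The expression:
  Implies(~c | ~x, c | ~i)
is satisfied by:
  {c: True, i: False}
  {i: False, c: False}
  {i: True, c: True}


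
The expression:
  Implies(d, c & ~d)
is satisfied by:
  {d: False}


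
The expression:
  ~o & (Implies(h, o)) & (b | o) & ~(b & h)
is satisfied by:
  {b: True, o: False, h: False}


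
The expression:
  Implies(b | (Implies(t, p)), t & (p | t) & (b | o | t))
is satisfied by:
  {t: True}


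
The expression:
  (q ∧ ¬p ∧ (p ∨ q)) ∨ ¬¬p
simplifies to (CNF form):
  p ∨ q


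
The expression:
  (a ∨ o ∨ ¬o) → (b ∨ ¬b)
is always true.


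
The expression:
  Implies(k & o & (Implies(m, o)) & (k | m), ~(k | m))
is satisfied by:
  {k: False, o: False}
  {o: True, k: False}
  {k: True, o: False}


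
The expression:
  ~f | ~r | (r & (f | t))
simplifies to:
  True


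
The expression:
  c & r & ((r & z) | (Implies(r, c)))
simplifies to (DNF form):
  c & r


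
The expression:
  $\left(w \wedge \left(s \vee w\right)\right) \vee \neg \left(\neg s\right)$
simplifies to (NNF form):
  $s \vee w$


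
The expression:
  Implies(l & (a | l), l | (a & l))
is always true.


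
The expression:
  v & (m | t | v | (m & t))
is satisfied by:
  {v: True}


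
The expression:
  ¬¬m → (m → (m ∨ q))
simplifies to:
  True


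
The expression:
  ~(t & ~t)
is always true.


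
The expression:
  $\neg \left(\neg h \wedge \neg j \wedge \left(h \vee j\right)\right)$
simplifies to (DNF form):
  $\text{True}$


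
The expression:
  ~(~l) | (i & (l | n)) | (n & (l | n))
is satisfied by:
  {n: True, l: True}
  {n: True, l: False}
  {l: True, n: False}


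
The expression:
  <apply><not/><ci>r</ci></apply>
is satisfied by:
  {r: False}


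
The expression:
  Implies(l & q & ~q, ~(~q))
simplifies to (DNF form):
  True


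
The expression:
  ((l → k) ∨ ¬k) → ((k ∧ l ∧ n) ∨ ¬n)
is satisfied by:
  {k: True, l: True, n: False}
  {k: True, l: False, n: False}
  {l: True, k: False, n: False}
  {k: False, l: False, n: False}
  {n: True, k: True, l: True}


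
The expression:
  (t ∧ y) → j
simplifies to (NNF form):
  j ∨ ¬t ∨ ¬y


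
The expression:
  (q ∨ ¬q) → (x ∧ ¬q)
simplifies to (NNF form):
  x ∧ ¬q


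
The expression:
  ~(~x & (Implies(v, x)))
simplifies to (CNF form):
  v | x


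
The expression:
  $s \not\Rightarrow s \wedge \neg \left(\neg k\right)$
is never true.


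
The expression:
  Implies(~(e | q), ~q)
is always true.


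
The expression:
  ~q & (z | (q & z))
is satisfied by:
  {z: True, q: False}


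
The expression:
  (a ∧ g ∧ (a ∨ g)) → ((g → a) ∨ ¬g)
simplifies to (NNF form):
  True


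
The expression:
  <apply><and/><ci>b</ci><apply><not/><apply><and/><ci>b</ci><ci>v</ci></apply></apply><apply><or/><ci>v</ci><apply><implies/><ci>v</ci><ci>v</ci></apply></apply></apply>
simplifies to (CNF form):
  <apply><and/><ci>b</ci><apply><not/><ci>v</ci></apply></apply>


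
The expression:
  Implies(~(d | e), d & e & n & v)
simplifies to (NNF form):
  d | e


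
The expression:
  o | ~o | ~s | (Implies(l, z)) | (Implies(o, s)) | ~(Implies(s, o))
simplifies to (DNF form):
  True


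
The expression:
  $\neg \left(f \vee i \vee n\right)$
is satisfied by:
  {n: False, i: False, f: False}


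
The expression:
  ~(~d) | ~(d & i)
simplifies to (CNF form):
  True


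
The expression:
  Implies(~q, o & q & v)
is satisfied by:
  {q: True}


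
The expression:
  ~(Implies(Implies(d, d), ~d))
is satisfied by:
  {d: True}


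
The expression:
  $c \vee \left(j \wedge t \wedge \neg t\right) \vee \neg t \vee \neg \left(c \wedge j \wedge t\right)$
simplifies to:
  $\text{True}$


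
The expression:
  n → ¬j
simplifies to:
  ¬j ∨ ¬n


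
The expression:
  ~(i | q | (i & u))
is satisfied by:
  {q: False, i: False}


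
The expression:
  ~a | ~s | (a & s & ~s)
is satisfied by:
  {s: False, a: False}
  {a: True, s: False}
  {s: True, a: False}


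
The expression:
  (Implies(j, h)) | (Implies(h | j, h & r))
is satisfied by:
  {h: True, j: False}
  {j: False, h: False}
  {j: True, h: True}


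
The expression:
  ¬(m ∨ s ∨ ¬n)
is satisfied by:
  {n: True, s: False, m: False}


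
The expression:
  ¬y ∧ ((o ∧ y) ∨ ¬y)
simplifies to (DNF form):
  ¬y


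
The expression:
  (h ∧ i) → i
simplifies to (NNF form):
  True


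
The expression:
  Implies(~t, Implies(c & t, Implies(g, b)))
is always true.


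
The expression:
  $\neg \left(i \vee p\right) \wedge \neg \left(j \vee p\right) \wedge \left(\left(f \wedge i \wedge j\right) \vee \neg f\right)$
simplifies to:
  $\neg f \wedge \neg i \wedge \neg j \wedge \neg p$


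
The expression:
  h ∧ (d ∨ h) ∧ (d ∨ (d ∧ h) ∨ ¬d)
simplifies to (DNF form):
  h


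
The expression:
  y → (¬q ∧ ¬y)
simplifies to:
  ¬y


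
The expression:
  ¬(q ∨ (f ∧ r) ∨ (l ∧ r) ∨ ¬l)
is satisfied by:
  {l: True, q: False, r: False}


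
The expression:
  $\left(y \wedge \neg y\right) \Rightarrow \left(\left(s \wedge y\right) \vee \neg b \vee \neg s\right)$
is always true.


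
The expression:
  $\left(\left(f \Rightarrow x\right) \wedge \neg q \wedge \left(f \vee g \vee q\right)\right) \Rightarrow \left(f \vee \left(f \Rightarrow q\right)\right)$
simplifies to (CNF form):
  $\text{True}$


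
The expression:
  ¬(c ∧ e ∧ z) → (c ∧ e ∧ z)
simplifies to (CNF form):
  c ∧ e ∧ z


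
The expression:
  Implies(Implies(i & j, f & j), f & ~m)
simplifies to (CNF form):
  (f | i) & (f | j) & (~f | ~m)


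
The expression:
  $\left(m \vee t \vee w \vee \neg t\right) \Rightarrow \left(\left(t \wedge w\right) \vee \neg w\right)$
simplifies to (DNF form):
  $t \vee \neg w$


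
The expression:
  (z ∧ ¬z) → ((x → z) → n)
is always true.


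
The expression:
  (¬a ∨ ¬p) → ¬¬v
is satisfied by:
  {v: True, p: True, a: True}
  {v: True, p: True, a: False}
  {v: True, a: True, p: False}
  {v: True, a: False, p: False}
  {p: True, a: True, v: False}


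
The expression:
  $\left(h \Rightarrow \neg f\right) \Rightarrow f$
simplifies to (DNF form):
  $f$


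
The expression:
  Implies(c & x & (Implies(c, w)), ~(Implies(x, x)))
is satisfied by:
  {w: False, c: False, x: False}
  {x: True, w: False, c: False}
  {c: True, w: False, x: False}
  {x: True, c: True, w: False}
  {w: True, x: False, c: False}
  {x: True, w: True, c: False}
  {c: True, w: True, x: False}


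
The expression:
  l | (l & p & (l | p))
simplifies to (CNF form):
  l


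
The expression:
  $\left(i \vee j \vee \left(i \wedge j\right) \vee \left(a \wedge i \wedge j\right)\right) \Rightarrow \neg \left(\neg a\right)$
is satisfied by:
  {a: True, j: False, i: False}
  {a: True, i: True, j: False}
  {a: True, j: True, i: False}
  {a: True, i: True, j: True}
  {i: False, j: False, a: False}


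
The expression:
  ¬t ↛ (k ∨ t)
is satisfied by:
  {t: False, k: False}


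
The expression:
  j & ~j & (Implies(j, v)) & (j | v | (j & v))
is never true.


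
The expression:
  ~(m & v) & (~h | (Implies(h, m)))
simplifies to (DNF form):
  (m & ~v) | (~h & ~m)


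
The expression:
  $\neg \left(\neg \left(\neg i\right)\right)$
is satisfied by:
  {i: False}


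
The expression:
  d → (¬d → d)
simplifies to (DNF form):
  True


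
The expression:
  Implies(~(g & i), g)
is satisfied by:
  {g: True}


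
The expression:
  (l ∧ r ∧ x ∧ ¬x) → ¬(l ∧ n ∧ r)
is always true.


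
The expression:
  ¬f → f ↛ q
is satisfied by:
  {f: True}


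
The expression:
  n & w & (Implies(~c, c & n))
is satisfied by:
  {c: True, w: True, n: True}


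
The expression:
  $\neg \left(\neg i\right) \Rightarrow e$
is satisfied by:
  {e: True, i: False}
  {i: False, e: False}
  {i: True, e: True}


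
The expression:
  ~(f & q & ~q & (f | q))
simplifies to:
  True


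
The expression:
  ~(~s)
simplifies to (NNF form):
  s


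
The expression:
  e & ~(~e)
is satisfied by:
  {e: True}


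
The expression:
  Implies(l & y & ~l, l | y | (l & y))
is always true.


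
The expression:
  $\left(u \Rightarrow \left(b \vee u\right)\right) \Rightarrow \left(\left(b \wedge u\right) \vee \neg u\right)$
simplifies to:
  $b \vee \neg u$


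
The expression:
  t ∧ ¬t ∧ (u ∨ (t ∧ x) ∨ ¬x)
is never true.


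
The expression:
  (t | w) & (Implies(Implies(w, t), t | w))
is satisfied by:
  {t: True, w: True}
  {t: True, w: False}
  {w: True, t: False}


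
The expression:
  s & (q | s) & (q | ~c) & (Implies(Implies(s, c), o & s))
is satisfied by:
  {s: True, o: True, q: True, c: False}
  {s: True, o: True, q: False, c: False}
  {s: True, q: True, c: False, o: False}
  {s: True, q: False, c: False, o: False}
  {s: True, o: True, c: True, q: True}


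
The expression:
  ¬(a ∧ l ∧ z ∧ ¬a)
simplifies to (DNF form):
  True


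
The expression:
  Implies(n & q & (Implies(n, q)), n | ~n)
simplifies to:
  True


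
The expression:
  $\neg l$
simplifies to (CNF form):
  $\neg l$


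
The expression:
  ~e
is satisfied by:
  {e: False}


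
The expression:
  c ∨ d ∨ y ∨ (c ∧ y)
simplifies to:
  c ∨ d ∨ y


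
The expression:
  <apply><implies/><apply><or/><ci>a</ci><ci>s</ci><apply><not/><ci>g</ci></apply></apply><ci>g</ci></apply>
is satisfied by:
  {g: True}


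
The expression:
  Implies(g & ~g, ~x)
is always true.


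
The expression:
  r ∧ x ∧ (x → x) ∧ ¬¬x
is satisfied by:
  {r: True, x: True}


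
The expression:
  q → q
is always true.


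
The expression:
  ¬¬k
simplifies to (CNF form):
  k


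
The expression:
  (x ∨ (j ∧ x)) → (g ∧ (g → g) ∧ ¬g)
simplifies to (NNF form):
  ¬x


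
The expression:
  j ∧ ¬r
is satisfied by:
  {j: True, r: False}


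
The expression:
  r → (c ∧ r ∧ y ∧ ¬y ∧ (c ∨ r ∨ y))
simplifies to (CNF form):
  ¬r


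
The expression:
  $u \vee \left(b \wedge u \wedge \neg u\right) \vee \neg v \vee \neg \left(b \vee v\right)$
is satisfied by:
  {u: True, v: False}
  {v: False, u: False}
  {v: True, u: True}


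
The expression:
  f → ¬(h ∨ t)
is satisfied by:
  {t: False, f: False, h: False}
  {h: True, t: False, f: False}
  {t: True, h: False, f: False}
  {h: True, t: True, f: False}
  {f: True, h: False, t: False}


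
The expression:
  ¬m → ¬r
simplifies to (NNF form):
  m ∨ ¬r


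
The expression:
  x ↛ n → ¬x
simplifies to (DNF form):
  n ∨ ¬x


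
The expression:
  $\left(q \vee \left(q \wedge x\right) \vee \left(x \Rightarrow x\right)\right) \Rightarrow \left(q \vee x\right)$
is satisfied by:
  {x: True, q: True}
  {x: True, q: False}
  {q: True, x: False}


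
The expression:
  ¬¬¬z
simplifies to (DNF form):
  ¬z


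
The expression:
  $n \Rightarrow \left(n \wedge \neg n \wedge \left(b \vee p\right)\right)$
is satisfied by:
  {n: False}


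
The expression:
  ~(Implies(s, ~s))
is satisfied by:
  {s: True}


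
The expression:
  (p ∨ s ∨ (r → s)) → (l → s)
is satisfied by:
  {r: True, s: True, p: False, l: False}
  {s: True, p: False, l: False, r: False}
  {r: True, s: True, p: True, l: False}
  {s: True, p: True, l: False, r: False}
  {r: True, p: False, l: False, s: False}
  {r: False, p: False, l: False, s: False}
  {r: True, p: True, l: False, s: False}
  {p: True, r: False, l: False, s: False}
  {r: True, l: True, s: True, p: False}
  {l: True, s: True, r: False, p: False}
  {r: True, l: True, s: True, p: True}
  {l: True, s: True, p: True, r: False}
  {l: True, r: True, s: False, p: False}


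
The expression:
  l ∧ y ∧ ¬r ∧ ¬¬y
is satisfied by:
  {y: True, l: True, r: False}


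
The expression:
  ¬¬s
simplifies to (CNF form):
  s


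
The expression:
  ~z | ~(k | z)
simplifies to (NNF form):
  ~z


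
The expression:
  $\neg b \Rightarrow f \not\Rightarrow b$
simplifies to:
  $b \vee f$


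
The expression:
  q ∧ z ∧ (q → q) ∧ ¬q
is never true.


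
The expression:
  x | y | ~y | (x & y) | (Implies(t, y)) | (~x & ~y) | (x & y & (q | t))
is always true.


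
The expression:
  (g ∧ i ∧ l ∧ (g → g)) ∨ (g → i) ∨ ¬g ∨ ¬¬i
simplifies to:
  i ∨ ¬g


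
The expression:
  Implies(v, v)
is always true.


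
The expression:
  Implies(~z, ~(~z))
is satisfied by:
  {z: True}


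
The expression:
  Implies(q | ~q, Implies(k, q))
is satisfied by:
  {q: True, k: False}
  {k: False, q: False}
  {k: True, q: True}


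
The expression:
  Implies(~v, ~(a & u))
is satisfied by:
  {v: True, u: False, a: False}
  {u: False, a: False, v: False}
  {a: True, v: True, u: False}
  {a: True, u: False, v: False}
  {v: True, u: True, a: False}
  {u: True, v: False, a: False}
  {a: True, u: True, v: True}


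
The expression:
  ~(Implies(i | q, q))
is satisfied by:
  {i: True, q: False}


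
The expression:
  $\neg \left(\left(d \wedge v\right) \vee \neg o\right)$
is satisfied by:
  {o: True, v: False, d: False}
  {d: True, o: True, v: False}
  {v: True, o: True, d: False}


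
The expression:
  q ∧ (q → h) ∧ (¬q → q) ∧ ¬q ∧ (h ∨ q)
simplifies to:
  False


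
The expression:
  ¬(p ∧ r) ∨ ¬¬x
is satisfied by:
  {x: True, p: False, r: False}
  {p: False, r: False, x: False}
  {r: True, x: True, p: False}
  {r: True, p: False, x: False}
  {x: True, p: True, r: False}
  {p: True, x: False, r: False}
  {r: True, p: True, x: True}


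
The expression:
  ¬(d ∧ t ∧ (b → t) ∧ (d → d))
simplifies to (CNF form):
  ¬d ∨ ¬t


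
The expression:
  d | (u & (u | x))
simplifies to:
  d | u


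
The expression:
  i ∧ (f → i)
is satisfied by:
  {i: True}


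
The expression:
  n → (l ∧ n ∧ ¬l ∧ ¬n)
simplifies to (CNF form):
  ¬n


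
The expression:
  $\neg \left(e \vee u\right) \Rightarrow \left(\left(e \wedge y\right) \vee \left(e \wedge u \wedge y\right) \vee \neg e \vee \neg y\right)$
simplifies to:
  $\text{True}$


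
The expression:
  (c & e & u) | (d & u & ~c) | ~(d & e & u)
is always true.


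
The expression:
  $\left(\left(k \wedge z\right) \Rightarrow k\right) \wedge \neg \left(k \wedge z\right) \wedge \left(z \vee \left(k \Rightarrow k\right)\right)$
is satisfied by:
  {k: False, z: False}
  {z: True, k: False}
  {k: True, z: False}
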